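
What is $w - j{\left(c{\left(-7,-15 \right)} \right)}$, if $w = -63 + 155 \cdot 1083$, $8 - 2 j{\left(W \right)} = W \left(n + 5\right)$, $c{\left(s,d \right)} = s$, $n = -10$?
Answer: $\frac{335631}{2} \approx 1.6782 \cdot 10^{5}$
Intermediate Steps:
$j{\left(W \right)} = 4 + \frac{5 W}{2}$ ($j{\left(W \right)} = 4 - \frac{W \left(-10 + 5\right)}{2} = 4 - \frac{W \left(-5\right)}{2} = 4 - \frac{\left(-5\right) W}{2} = 4 + \frac{5 W}{2}$)
$w = 167802$ ($w = -63 + 167865 = 167802$)
$w - j{\left(c{\left(-7,-15 \right)} \right)} = 167802 - \left(4 + \frac{5}{2} \left(-7\right)\right) = 167802 - \left(4 - \frac{35}{2}\right) = 167802 - - \frac{27}{2} = 167802 + \frac{27}{2} = \frac{335631}{2}$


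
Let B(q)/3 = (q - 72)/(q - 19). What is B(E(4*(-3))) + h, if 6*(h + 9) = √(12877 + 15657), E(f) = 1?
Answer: 17/6 + √28534/6 ≈ 30.987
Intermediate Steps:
h = -9 + √28534/6 (h = -9 + √(12877 + 15657)/6 = -9 + √28534/6 ≈ 19.153)
B(q) = 3*(-72 + q)/(-19 + q) (B(q) = 3*((q - 72)/(q - 19)) = 3*((-72 + q)/(-19 + q)) = 3*(-72 + q)/(-19 + q))
B(E(4*(-3))) + h = 3*(-72 + 1)/(-19 + 1) + (-9 + √28534/6) = 3*(-71)/(-18) + (-9 + √28534/6) = 3*(-1/18)*(-71) + (-9 + √28534/6) = 71/6 + (-9 + √28534/6) = 17/6 + √28534/6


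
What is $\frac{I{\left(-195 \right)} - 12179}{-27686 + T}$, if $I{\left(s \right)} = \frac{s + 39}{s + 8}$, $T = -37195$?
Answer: $\frac{2277317}{12132747} \approx 0.1877$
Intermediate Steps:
$I{\left(s \right)} = \frac{39 + s}{8 + s}$
$\frac{I{\left(-195 \right)} - 12179}{-27686 + T} = \frac{\frac{39 - 195}{8 - 195} - 12179}{-27686 - 37195} = \frac{\frac{1}{-187} \left(-156\right) - 12179}{-64881} = \left(\left(- \frac{1}{187}\right) \left(-156\right) - 12179\right) \left(- \frac{1}{64881}\right) = \left(\frac{156}{187} - 12179\right) \left(- \frac{1}{64881}\right) = \left(- \frac{2277317}{187}\right) \left(- \frac{1}{64881}\right) = \frac{2277317}{12132747}$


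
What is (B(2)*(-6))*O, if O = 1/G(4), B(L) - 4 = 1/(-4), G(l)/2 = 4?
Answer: -45/16 ≈ -2.8125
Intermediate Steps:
G(l) = 8 (G(l) = 2*4 = 8)
B(L) = 15/4 (B(L) = 4 + 1/(-4) = 4 - ¼ = 15/4)
O = ⅛ (O = 1/8 = ⅛ ≈ 0.12500)
(B(2)*(-6))*O = ((15/4)*(-6))*(⅛) = -45/2*⅛ = -45/16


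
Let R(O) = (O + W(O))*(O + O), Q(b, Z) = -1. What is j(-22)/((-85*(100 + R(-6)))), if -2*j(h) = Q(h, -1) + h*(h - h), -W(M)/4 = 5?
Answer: -1/70040 ≈ -1.4278e-5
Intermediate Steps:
W(M) = -20 (W(M) = -4*5 = -20)
j(h) = ½ (j(h) = -(-1 + h*(h - h))/2 = -(-1 + h*0)/2 = -(-1 + 0)/2 = -½*(-1) = ½)
R(O) = 2*O*(-20 + O) (R(O) = (O - 20)*(O + O) = (-20 + O)*(2*O) = 2*O*(-20 + O))
j(-22)/((-85*(100 + R(-6)))) = 1/(2*((-85*(100 + 2*(-6)*(-20 - 6))))) = 1/(2*((-85*(100 + 2*(-6)*(-26))))) = 1/(2*((-85*(100 + 312)))) = 1/(2*((-85*412))) = (½)/(-35020) = (½)*(-1/35020) = -1/70040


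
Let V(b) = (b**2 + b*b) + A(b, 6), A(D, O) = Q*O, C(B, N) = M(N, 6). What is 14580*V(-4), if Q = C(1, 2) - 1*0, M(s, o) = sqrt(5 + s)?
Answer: 466560 + 87480*sqrt(7) ≈ 6.9801e+5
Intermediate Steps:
C(B, N) = sqrt(5 + N)
Q = sqrt(7) (Q = sqrt(5 + 2) - 1*0 = sqrt(7) + 0 = sqrt(7) ≈ 2.6458)
A(D, O) = O*sqrt(7) (A(D, O) = sqrt(7)*O = O*sqrt(7))
V(b) = 2*b**2 + 6*sqrt(7) (V(b) = (b**2 + b*b) + 6*sqrt(7) = (b**2 + b**2) + 6*sqrt(7) = 2*b**2 + 6*sqrt(7))
14580*V(-4) = 14580*(2*(-4)**2 + 6*sqrt(7)) = 14580*(2*16 + 6*sqrt(7)) = 14580*(32 + 6*sqrt(7)) = 466560 + 87480*sqrt(7)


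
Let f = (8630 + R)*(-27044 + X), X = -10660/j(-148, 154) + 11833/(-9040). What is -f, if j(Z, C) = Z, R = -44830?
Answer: -8164931123605/8362 ≈ -9.7643e+8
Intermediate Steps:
X = 23653779/334480 (X = -10660/(-148) + 11833/(-9040) = -10660*(-1/148) + 11833*(-1/9040) = 2665/37 - 11833/9040 = 23653779/334480 ≈ 70.718)
f = 8164931123605/8362 (f = (8630 - 44830)*(-27044 + 23653779/334480) = -36200*(-9022023341/334480) = 8164931123605/8362 ≈ 9.7643e+8)
-f = -1*8164931123605/8362 = -8164931123605/8362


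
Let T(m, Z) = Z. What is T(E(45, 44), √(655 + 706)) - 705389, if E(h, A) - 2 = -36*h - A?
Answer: -705389 + √1361 ≈ -7.0535e+5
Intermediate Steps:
E(h, A) = 2 - A - 36*h (E(h, A) = 2 + (-36*h - A) = 2 + (-A - 36*h) = 2 - A - 36*h)
T(E(45, 44), √(655 + 706)) - 705389 = √(655 + 706) - 705389 = √1361 - 705389 = -705389 + √1361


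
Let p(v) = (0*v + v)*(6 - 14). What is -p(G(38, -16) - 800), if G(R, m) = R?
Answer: -6096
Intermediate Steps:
p(v) = -8*v (p(v) = (0 + v)*(-8) = v*(-8) = -8*v)
-p(G(38, -16) - 800) = -(-8)*(38 - 800) = -(-8)*(-762) = -1*6096 = -6096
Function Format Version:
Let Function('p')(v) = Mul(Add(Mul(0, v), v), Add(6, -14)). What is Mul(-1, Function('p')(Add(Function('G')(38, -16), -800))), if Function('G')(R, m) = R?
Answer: -6096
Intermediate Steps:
Function('p')(v) = Mul(-8, v) (Function('p')(v) = Mul(Add(0, v), -8) = Mul(v, -8) = Mul(-8, v))
Mul(-1, Function('p')(Add(Function('G')(38, -16), -800))) = Mul(-1, Mul(-8, Add(38, -800))) = Mul(-1, Mul(-8, -762)) = Mul(-1, 6096) = -6096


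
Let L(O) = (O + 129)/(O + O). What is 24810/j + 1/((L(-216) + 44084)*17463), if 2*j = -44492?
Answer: -65484994770603/58717420208125 ≈ -1.1153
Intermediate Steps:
L(O) = (129 + O)/(2*O) (L(O) = (129 + O)/((2*O)) = (129 + O)*(1/(2*O)) = (129 + O)/(2*O))
j = -22246 (j = (½)*(-44492) = -22246)
24810/j + 1/((L(-216) + 44084)*17463) = 24810/(-22246) + 1/(((½)*(129 - 216)/(-216) + 44084)*17463) = 24810*(-1/22246) + (1/17463)/((½)*(-1/216)*(-87) + 44084) = -12405/11123 + (1/17463)/(29/144 + 44084) = -12405/11123 + (1/17463)/(6348125/144) = -12405/11123 + (144/6348125)*(1/17463) = -12405/11123 + 48/36952435625 = -65484994770603/58717420208125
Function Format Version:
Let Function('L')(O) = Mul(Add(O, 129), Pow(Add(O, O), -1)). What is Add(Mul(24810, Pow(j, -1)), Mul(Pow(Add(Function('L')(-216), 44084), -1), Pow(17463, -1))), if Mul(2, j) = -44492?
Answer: Rational(-65484994770603, 58717420208125) ≈ -1.1153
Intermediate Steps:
Function('L')(O) = Mul(Rational(1, 2), Pow(O, -1), Add(129, O)) (Function('L')(O) = Mul(Add(129, O), Pow(Mul(2, O), -1)) = Mul(Add(129, O), Mul(Rational(1, 2), Pow(O, -1))) = Mul(Rational(1, 2), Pow(O, -1), Add(129, O)))
j = -22246 (j = Mul(Rational(1, 2), -44492) = -22246)
Add(Mul(24810, Pow(j, -1)), Mul(Pow(Add(Function('L')(-216), 44084), -1), Pow(17463, -1))) = Add(Mul(24810, Pow(-22246, -1)), Mul(Pow(Add(Mul(Rational(1, 2), Pow(-216, -1), Add(129, -216)), 44084), -1), Pow(17463, -1))) = Add(Mul(24810, Rational(-1, 22246)), Mul(Pow(Add(Mul(Rational(1, 2), Rational(-1, 216), -87), 44084), -1), Rational(1, 17463))) = Add(Rational(-12405, 11123), Mul(Pow(Add(Rational(29, 144), 44084), -1), Rational(1, 17463))) = Add(Rational(-12405, 11123), Mul(Pow(Rational(6348125, 144), -1), Rational(1, 17463))) = Add(Rational(-12405, 11123), Mul(Rational(144, 6348125), Rational(1, 17463))) = Add(Rational(-12405, 11123), Rational(48, 36952435625)) = Rational(-65484994770603, 58717420208125)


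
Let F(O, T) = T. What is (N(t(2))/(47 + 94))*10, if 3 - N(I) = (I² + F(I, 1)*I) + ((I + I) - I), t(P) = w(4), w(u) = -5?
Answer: -40/47 ≈ -0.85106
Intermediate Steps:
t(P) = -5
N(I) = 3 - I² - 2*I (N(I) = 3 - ((I² + 1*I) + ((I + I) - I)) = 3 - ((I² + I) + (2*I - I)) = 3 - ((I + I²) + I) = 3 - (I² + 2*I) = 3 + (-I² - 2*I) = 3 - I² - 2*I)
(N(t(2))/(47 + 94))*10 = ((3 - 1*(-5)² - 2*(-5))/(47 + 94))*10 = ((3 - 1*25 + 10)/141)*10 = ((3 - 25 + 10)/141)*10 = ((1/141)*(-12))*10 = -4/47*10 = -40/47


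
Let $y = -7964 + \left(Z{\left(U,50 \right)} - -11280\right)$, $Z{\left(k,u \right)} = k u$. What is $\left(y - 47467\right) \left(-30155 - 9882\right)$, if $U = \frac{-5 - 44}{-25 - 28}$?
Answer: $\frac{93588609461}{53} \approx 1.7658 \cdot 10^{9}$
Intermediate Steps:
$U = \frac{49}{53}$ ($U = - \frac{49}{-53} = \left(-49\right) \left(- \frac{1}{53}\right) = \frac{49}{53} \approx 0.92453$)
$y = \frac{178198}{53}$ ($y = -7964 + \left(\frac{49}{53} \cdot 50 - -11280\right) = -7964 + \left(\frac{2450}{53} + 11280\right) = -7964 + \frac{600290}{53} = \frac{178198}{53} \approx 3362.2$)
$\left(y - 47467\right) \left(-30155 - 9882\right) = \left(\frac{178198}{53} - 47467\right) \left(-30155 - 9882\right) = - \frac{2337553 \left(-30155 + \left(-18688 + 8806\right)\right)}{53} = - \frac{2337553 \left(-30155 - 9882\right)}{53} = \left(- \frac{2337553}{53}\right) \left(-40037\right) = \frac{93588609461}{53}$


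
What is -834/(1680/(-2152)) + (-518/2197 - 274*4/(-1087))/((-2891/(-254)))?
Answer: 36881138863557/34520549245 ≈ 1068.4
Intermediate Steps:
-834/(1680/(-2152)) + (-518/2197 - 274*4/(-1087))/((-2891/(-254))) = -834/(1680*(-1/2152)) + (-518*1/2197 - 137*8*(-1/1087))/((-2891*(-1/254))) = -834/(-210/269) + (-518/2197 - 1096*(-1/1087))/(2891/254) = -834*(-269/210) + (-518/2197 + 1096/1087)*(254/2891) = 37391/35 + (1844846/2388139)*(254/2891) = 37391/35 + 468590884/6904109849 = 36881138863557/34520549245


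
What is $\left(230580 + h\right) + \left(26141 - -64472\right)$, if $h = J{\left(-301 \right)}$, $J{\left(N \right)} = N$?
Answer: $320892$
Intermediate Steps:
$h = -301$
$\left(230580 + h\right) + \left(26141 - -64472\right) = \left(230580 - 301\right) + \left(26141 - -64472\right) = 230279 + \left(26141 + 64472\right) = 230279 + 90613 = 320892$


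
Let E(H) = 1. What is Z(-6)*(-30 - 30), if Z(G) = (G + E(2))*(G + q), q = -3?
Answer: -2700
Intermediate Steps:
Z(G) = (1 + G)*(-3 + G) (Z(G) = (G + 1)*(G - 3) = (1 + G)*(-3 + G))
Z(-6)*(-30 - 30) = (-3 + (-6)**2 - 2*(-6))*(-30 - 30) = (-3 + 36 + 12)*(-60) = 45*(-60) = -2700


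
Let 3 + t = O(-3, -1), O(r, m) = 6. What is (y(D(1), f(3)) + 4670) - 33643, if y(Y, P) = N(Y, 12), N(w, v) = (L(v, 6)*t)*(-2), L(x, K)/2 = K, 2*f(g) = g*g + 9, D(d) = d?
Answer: -29045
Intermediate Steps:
f(g) = 9/2 + g**2/2 (f(g) = (g*g + 9)/2 = (g**2 + 9)/2 = (9 + g**2)/2 = 9/2 + g**2/2)
L(x, K) = 2*K
t = 3 (t = -3 + 6 = 3)
N(w, v) = -72 (N(w, v) = ((2*6)*3)*(-2) = (12*3)*(-2) = 36*(-2) = -72)
y(Y, P) = -72
(y(D(1), f(3)) + 4670) - 33643 = (-72 + 4670) - 33643 = 4598 - 33643 = -29045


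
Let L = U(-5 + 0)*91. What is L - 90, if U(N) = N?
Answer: -545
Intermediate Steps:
L = -455 (L = (-5 + 0)*91 = -5*91 = -455)
L - 90 = -455 - 90 = -545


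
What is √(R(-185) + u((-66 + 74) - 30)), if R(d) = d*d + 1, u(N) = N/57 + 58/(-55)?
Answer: √336366671190/3135 ≈ 185.00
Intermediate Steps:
u(N) = -58/55 + N/57 (u(N) = N*(1/57) + 58*(-1/55) = N/57 - 58/55 = -58/55 + N/57)
R(d) = 1 + d² (R(d) = d² + 1 = 1 + d²)
√(R(-185) + u((-66 + 74) - 30)) = √((1 + (-185)²) + (-58/55 + ((-66 + 74) - 30)/57)) = √((1 + 34225) + (-58/55 + (8 - 30)/57)) = √(34226 + (-58/55 + (1/57)*(-22))) = √(34226 + (-58/55 - 22/57)) = √(34226 - 4516/3135) = √(107293994/3135) = √336366671190/3135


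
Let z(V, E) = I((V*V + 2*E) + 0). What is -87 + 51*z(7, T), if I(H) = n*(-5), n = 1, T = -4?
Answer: -342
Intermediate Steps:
I(H) = -5 (I(H) = 1*(-5) = -5)
z(V, E) = -5
-87 + 51*z(7, T) = -87 + 51*(-5) = -87 - 255 = -342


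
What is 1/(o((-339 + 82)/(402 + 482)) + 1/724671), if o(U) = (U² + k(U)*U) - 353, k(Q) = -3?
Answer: -566298500976/199361596602749 ≈ -0.0028406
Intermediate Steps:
o(U) = -353 + U² - 3*U (o(U) = (U² - 3*U) - 353 = -353 + U² - 3*U)
1/(o((-339 + 82)/(402 + 482)) + 1/724671) = 1/((-353 + ((-339 + 82)/(402 + 482))² - 3*(-339 + 82)/(402 + 482)) + 1/724671) = 1/((-353 + (-257/884)² - (-771)/884) + 1/724671) = 1/((-353 + (-257*1/884)² - (-771)/884) + 1/724671) = 1/((-353 + (-257/884)² - 3*(-257/884)) + 1/724671) = 1/((-353 + 66049/781456 + 771/884) + 1/724671) = 1/(-275106355/781456 + 1/724671) = 1/(-199361596602749/566298500976) = -566298500976/199361596602749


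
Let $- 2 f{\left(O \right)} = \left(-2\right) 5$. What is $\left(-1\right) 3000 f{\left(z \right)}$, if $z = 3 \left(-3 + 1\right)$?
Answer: $-15000$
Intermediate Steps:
$z = -6$ ($z = 3 \left(-2\right) = -6$)
$f{\left(O \right)} = 5$ ($f{\left(O \right)} = - \frac{\left(-2\right) 5}{2} = \left(- \frac{1}{2}\right) \left(-10\right) = 5$)
$\left(-1\right) 3000 f{\left(z \right)} = \left(-1\right) 3000 \cdot 5 = \left(-3000\right) 5 = -15000$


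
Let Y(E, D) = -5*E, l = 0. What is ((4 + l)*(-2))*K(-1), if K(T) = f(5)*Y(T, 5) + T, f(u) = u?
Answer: -192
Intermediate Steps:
K(T) = -24*T (K(T) = 5*(-5*T) + T = -25*T + T = -24*T)
((4 + l)*(-2))*K(-1) = ((4 + 0)*(-2))*(-24*(-1)) = (4*(-2))*24 = -8*24 = -192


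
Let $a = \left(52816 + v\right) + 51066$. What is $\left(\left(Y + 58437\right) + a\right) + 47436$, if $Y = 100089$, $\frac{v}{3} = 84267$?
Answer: $562645$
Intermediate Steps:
$v = 252801$ ($v = 3 \cdot 84267 = 252801$)
$a = 356683$ ($a = \left(52816 + 252801\right) + 51066 = 305617 + 51066 = 356683$)
$\left(\left(Y + 58437\right) + a\right) + 47436 = \left(\left(100089 + 58437\right) + 356683\right) + 47436 = \left(158526 + 356683\right) + 47436 = 515209 + 47436 = 562645$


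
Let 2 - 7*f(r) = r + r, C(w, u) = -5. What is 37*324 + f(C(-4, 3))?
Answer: 83928/7 ≈ 11990.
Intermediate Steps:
f(r) = 2/7 - 2*r/7 (f(r) = 2/7 - (r + r)/7 = 2/7 - 2*r/7)
37*324 + f(C(-4, 3)) = 37*324 + (2/7 - 2/7*(-5)) = 11988 + (2/7 + 10/7) = 11988 + 12/7 = 83928/7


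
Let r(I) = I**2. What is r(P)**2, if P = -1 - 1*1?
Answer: 16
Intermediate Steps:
P = -2 (P = -1 - 1 = -2)
r(P)**2 = ((-2)**2)**2 = 4**2 = 16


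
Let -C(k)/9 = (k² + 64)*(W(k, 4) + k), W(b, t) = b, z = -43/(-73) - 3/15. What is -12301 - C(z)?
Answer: -576317247041/48627125 ≈ -11852.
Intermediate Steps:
z = 142/365 (z = -43*(-1/73) - 3*1/15 = 43/73 - ⅕ = 142/365 ≈ 0.38904)
C(k) = -18*k*(64 + k²) (C(k) = -9*(k² + 64)*(k + k) = -9*(64 + k²)*2*k = -18*k*(64 + k²))
-12301 - C(z) = -12301 - 18*142*(-64 - (142/365)²)/365 = -12301 - 18*142*(-64 - 1*20164/133225)/365 = -12301 - 18*142*(-64 - 20164/133225)/365 = -12301 - 18*142*(-8546564)/(365*133225) = -12301 - 1*(-21845017584/48627125) = -12301 + 21845017584/48627125 = -576317247041/48627125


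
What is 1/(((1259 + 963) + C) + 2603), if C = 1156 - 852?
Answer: 1/5129 ≈ 0.00019497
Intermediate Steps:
C = 304
1/(((1259 + 963) + C) + 2603) = 1/(((1259 + 963) + 304) + 2603) = 1/((2222 + 304) + 2603) = 1/(2526 + 2603) = 1/5129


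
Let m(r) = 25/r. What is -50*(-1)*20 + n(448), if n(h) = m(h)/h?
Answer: 200704025/200704 ≈ 1000.0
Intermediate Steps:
n(h) = 25/h² (n(h) = (25/h)/h = 25/h²)
-50*(-1)*20 + n(448) = -50*(-1)*20 + 25/448² = 50*20 + 25*(1/200704) = 1000 + 25/200704 = 200704025/200704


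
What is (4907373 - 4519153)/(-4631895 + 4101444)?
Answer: -388220/530451 ≈ -0.73187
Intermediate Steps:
(4907373 - 4519153)/(-4631895 + 4101444) = 388220/(-530451) = 388220*(-1/530451) = -388220/530451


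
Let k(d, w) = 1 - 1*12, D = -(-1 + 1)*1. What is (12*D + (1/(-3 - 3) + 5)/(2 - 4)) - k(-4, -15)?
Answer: 103/12 ≈ 8.5833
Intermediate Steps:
D = 0 (D = -1*0*1 = 0*1 = 0)
k(d, w) = -11 (k(d, w) = 1 - 12 = -11)
(12*D + (1/(-3 - 3) + 5)/(2 - 4)) - k(-4, -15) = (12*0 + (1/(-3 - 3) + 5)/(2 - 4)) - 1*(-11) = (0 + (1/(-6) + 5)/(-2)) + 11 = (0 + (-1/6 + 5)*(-1/2)) + 11 = (0 + (29/6)*(-1/2)) + 11 = (0 - 29/12) + 11 = -29/12 + 11 = 103/12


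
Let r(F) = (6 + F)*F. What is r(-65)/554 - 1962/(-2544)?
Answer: 903599/117448 ≈ 7.6936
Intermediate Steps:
r(F) = F*(6 + F)
r(-65)/554 - 1962/(-2544) = -65*(6 - 65)/554 - 1962/(-2544) = -65*(-59)*(1/554) - 1962*(-1/2544) = 3835*(1/554) + 327/424 = 3835/554 + 327/424 = 903599/117448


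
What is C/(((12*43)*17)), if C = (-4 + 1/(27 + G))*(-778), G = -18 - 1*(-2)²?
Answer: 7391/21930 ≈ 0.33703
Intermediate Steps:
G = -22 (G = -18 - 1*4 = -18 - 4 = -22)
C = 14782/5 (C = (-4 + 1/(27 - 22))*(-778) = (-4 + 1/5)*(-778) = (-4 + ⅕)*(-778) = -19/5*(-778) = 14782/5 ≈ 2956.4)
C/(((12*43)*17)) = 14782/(5*(((12*43)*17))) = 14782/(5*((516*17))) = (14782/5)/8772 = (14782/5)*(1/8772) = 7391/21930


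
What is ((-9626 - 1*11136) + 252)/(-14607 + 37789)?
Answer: -10255/11591 ≈ -0.88474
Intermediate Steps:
((-9626 - 1*11136) + 252)/(-14607 + 37789) = ((-9626 - 11136) + 252)/23182 = (-20762 + 252)*(1/23182) = -20510*1/23182 = -10255/11591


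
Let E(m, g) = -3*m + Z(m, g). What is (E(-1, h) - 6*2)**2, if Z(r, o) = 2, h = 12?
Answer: 49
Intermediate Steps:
E(m, g) = 2 - 3*m (E(m, g) = -3*m + 2 = 2 - 3*m)
(E(-1, h) - 6*2)**2 = ((2 - 3*(-1)) - 6*2)**2 = ((2 + 3) - 12)**2 = (5 - 12)**2 = (-7)**2 = 49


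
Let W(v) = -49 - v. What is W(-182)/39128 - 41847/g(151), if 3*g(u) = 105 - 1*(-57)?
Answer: -272897039/352152 ≈ -774.94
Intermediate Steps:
g(u) = 54 (g(u) = (105 - 1*(-57))/3 = (105 + 57)/3 = (⅓)*162 = 54)
W(-182)/39128 - 41847/g(151) = (-49 - 1*(-182))/39128 - 41847/54 = (-49 + 182)*(1/39128) - 41847*1/54 = 133*(1/39128) - 13949/18 = 133/39128 - 13949/18 = -272897039/352152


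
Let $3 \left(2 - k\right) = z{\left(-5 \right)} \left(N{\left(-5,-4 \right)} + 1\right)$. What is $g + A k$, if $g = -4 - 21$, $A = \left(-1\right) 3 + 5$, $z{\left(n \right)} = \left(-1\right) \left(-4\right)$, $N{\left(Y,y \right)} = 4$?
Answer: $- \frac{103}{3} \approx -34.333$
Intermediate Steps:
$z{\left(n \right)} = 4$
$A = 2$ ($A = -3 + 5 = 2$)
$g = -25$ ($g = -4 - 21 = -25$)
$k = - \frac{14}{3}$ ($k = 2 - \frac{4 \left(4 + 1\right)}{3} = 2 - \frac{4 \cdot 5}{3} = 2 - \frac{20}{3} = - \frac{14}{3} \approx -4.6667$)
$g + A k = -25 + 2 \left(- \frac{14}{3}\right) = -25 - \frac{28}{3} = - \frac{103}{3}$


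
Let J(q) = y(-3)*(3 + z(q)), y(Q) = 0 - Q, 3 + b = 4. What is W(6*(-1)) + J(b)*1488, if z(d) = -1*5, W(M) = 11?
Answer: -8917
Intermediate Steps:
b = 1 (b = -3 + 4 = 1)
y(Q) = -Q
z(d) = -5
J(q) = -6 (J(q) = (-1*(-3))*(3 - 5) = 3*(-2) = -6)
W(6*(-1)) + J(b)*1488 = 11 - 6*1488 = 11 - 8928 = -8917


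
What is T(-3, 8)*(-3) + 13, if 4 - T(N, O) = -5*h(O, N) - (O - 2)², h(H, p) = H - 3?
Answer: -182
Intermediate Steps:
h(H, p) = -3 + H
T(N, O) = -11 + (-2 + O)² + 5*O (T(N, O) = 4 - (-5*(-3 + O) - (O - 2)²) = 4 - ((15 - 5*O) - (-2 + O)²) = 4 - (15 - (-2 + O)² - 5*O) = 4 + (-15 + (-2 + O)² + 5*O) = -11 + (-2 + O)² + 5*O)
T(-3, 8)*(-3) + 13 = (-7 + 8 + 8²)*(-3) + 13 = (-7 + 8 + 64)*(-3) + 13 = 65*(-3) + 13 = -195 + 13 = -182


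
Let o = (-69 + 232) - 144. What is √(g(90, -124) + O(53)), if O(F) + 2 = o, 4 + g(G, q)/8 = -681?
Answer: 3*I*√607 ≈ 73.912*I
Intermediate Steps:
o = 19 (o = 163 - 144 = 19)
g(G, q) = -5480 (g(G, q) = -32 + 8*(-681) = -32 - 5448 = -5480)
O(F) = 17 (O(F) = -2 + 19 = 17)
√(g(90, -124) + O(53)) = √(-5480 + 17) = √(-5463) = 3*I*√607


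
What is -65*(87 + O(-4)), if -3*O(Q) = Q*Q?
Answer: -15925/3 ≈ -5308.3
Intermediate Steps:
O(Q) = -Q**2/3 (O(Q) = -Q*Q/3 = -Q**2/3)
-65*(87 + O(-4)) = -65*(87 - 1/3*(-4)**2) = -65*(87 - 1/3*16) = -65*(87 - 16/3) = -65*245/3 = -15925/3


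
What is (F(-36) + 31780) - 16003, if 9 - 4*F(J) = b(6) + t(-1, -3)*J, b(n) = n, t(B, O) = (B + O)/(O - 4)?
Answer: 441921/28 ≈ 15783.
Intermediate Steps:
t(B, O) = (B + O)/(-4 + O)
F(J) = ¾ - J/7 (F(J) = 9/4 - (6 + ((-1 - 3)/(-4 - 3))*J)/4 = 9/4 - (6 + (-4/(-7))*J)/4 = 9/4 - (6 + (-⅐*(-4))*J)/4 = 9/4 - (6 + 4*J/7)/4 = 9/4 + (-3/2 - J/7) = ¾ - J/7)
(F(-36) + 31780) - 16003 = ((¾ - ⅐*(-36)) + 31780) - 16003 = ((¾ + 36/7) + 31780) - 16003 = (165/28 + 31780) - 16003 = 890005/28 - 16003 = 441921/28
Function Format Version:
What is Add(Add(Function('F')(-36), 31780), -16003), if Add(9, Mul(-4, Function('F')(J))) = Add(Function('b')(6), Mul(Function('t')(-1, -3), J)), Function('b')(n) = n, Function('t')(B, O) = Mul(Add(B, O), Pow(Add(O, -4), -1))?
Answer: Rational(441921, 28) ≈ 15783.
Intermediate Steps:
Function('t')(B, O) = Mul(Pow(Add(-4, O), -1), Add(B, O)) (Function('t')(B, O) = Mul(Add(B, O), Pow(Add(-4, O), -1)) = Mul(Pow(Add(-4, O), -1), Add(B, O)))
Function('F')(J) = Add(Rational(3, 4), Mul(Rational(-1, 7), J)) (Function('F')(J) = Add(Rational(9, 4), Mul(Rational(-1, 4), Add(6, Mul(Mul(Pow(Add(-4, -3), -1), Add(-1, -3)), J)))) = Add(Rational(9, 4), Mul(Rational(-1, 4), Add(6, Mul(Mul(Pow(-7, -1), -4), J)))) = Add(Rational(9, 4), Mul(Rational(-1, 4), Add(6, Mul(Mul(Rational(-1, 7), -4), J)))) = Add(Rational(9, 4), Mul(Rational(-1, 4), Add(6, Mul(Rational(4, 7), J)))) = Add(Rational(9, 4), Add(Rational(-3, 2), Mul(Rational(-1, 7), J))) = Add(Rational(3, 4), Mul(Rational(-1, 7), J)))
Add(Add(Function('F')(-36), 31780), -16003) = Add(Add(Add(Rational(3, 4), Mul(Rational(-1, 7), -36)), 31780), -16003) = Add(Add(Add(Rational(3, 4), Rational(36, 7)), 31780), -16003) = Add(Add(Rational(165, 28), 31780), -16003) = Add(Rational(890005, 28), -16003) = Rational(441921, 28)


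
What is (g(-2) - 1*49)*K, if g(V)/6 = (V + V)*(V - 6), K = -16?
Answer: -2288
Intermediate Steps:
g(V) = 12*V*(-6 + V) (g(V) = 6*((V + V)*(V - 6)) = 6*((2*V)*(-6 + V)) = 6*(2*V*(-6 + V)) = 12*V*(-6 + V))
(g(-2) - 1*49)*K = (12*(-2)*(-6 - 2) - 1*49)*(-16) = (12*(-2)*(-8) - 49)*(-16) = (192 - 49)*(-16) = 143*(-16) = -2288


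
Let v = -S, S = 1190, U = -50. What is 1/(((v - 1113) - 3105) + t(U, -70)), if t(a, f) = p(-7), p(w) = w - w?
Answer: -1/5408 ≈ -0.00018491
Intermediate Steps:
p(w) = 0
t(a, f) = 0
v = -1190 (v = -1*1190 = -1190)
1/(((v - 1113) - 3105) + t(U, -70)) = 1/(((-1190 - 1113) - 3105) + 0) = 1/((-2303 - 3105) + 0) = 1/(-5408 + 0) = 1/(-5408) = -1/5408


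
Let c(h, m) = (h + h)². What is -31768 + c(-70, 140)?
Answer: -12168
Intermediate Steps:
c(h, m) = 4*h² (c(h, m) = (2*h)² = 4*h²)
-31768 + c(-70, 140) = -31768 + 4*(-70)² = -31768 + 4*4900 = -31768 + 19600 = -12168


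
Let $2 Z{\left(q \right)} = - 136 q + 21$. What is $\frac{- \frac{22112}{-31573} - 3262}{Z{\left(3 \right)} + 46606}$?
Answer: $- \frac{205938028}{2930763725} \approx -0.070268$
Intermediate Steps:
$Z{\left(q \right)} = \frac{21}{2} - 68 q$ ($Z{\left(q \right)} = \frac{- 136 q + 21}{2} = \frac{21 - 136 q}{2} = \frac{21}{2} - 68 q$)
$\frac{- \frac{22112}{-31573} - 3262}{Z{\left(3 \right)} + 46606} = \frac{- \frac{22112}{-31573} - 3262}{\left(\frac{21}{2} - 204\right) + 46606} = \frac{\left(-22112\right) \left(- \frac{1}{31573}\right) - 3262}{\left(\frac{21}{2} - 204\right) + 46606} = \frac{\frac{22112}{31573} - 3262}{- \frac{387}{2} + 46606} = - \frac{102969014}{31573 \cdot \frac{92825}{2}} = \left(- \frac{102969014}{31573}\right) \frac{2}{92825} = - \frac{205938028}{2930763725}$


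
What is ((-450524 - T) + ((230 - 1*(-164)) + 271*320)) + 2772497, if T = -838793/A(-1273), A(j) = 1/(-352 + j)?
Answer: -1360629538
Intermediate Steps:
T = 1363038625 (T = -838793/(1/(-352 - 1273)) = -838793/(1/(-1625)) = -838793/(-1/1625) = -838793*(-1625) = 1363038625)
((-450524 - T) + ((230 - 1*(-164)) + 271*320)) + 2772497 = ((-450524 - 1*1363038625) + ((230 - 1*(-164)) + 271*320)) + 2772497 = ((-450524 - 1363038625) + ((230 + 164) + 86720)) + 2772497 = (-1363489149 + (394 + 86720)) + 2772497 = (-1363489149 + 87114) + 2772497 = -1363402035 + 2772497 = -1360629538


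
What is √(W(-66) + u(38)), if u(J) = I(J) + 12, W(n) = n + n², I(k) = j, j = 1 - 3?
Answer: 10*√43 ≈ 65.574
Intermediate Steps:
j = -2
I(k) = -2
u(J) = 10 (u(J) = -2 + 12 = 10)
√(W(-66) + u(38)) = √(-66*(1 - 66) + 10) = √(-66*(-65) + 10) = √(4290 + 10) = √4300 = 10*√43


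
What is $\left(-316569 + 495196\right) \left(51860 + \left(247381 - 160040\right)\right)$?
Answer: $24865057027$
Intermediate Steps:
$\left(-316569 + 495196\right) \left(51860 + \left(247381 - 160040\right)\right) = 178627 \left(51860 + \left(247381 - 160040\right)\right) = 178627 \left(51860 + 87341\right) = 178627 \cdot 139201 = 24865057027$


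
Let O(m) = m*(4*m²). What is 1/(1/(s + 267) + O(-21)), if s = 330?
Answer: -597/22115267 ≈ -2.6995e-5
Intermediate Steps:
O(m) = 4*m³
1/(1/(s + 267) + O(-21)) = 1/(1/(330 + 267) + 4*(-21)³) = 1/(1/597 + 4*(-9261)) = 1/(1/597 - 37044) = 1/(-22115267/597) = -597/22115267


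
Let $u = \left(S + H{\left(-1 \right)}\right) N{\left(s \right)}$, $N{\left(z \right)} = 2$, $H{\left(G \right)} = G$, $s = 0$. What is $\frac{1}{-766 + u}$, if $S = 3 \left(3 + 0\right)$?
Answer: $- \frac{1}{750} \approx -0.0013333$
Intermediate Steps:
$S = 9$ ($S = 3 \cdot 3 = 9$)
$u = 16$ ($u = \left(9 - 1\right) 2 = 8 \cdot 2 = 16$)
$\frac{1}{-766 + u} = \frac{1}{-766 + 16} = \frac{1}{-750} = - \frac{1}{750}$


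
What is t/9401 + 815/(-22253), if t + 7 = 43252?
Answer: 8022430/1757987 ≈ 4.5634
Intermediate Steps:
t = 43245 (t = -7 + 43252 = 43245)
t/9401 + 815/(-22253) = 43245/9401 + 815/(-22253) = 43245*(1/9401) + 815*(-1/22253) = 43245/9401 - 815/22253 = 8022430/1757987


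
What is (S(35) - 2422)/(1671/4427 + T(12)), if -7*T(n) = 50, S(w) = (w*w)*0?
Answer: 75055358/209653 ≈ 358.00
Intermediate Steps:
S(w) = 0 (S(w) = w²*0 = 0)
T(n) = -50/7 (T(n) = -⅐*50 = -50/7)
(S(35) - 2422)/(1671/4427 + T(12)) = (0 - 2422)/(1671/4427 - 50/7) = -2422/(1671*(1/4427) - 50/7) = -2422/(1671/4427 - 50/7) = -2422/(-209653/30989) = -2422*(-30989/209653) = 75055358/209653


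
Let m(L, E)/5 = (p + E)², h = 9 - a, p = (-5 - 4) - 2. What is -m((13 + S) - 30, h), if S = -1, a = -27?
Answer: -3125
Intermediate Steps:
p = -11 (p = -9 - 2 = -11)
h = 36 (h = 9 - 1*(-27) = 9 + 27 = 36)
m(L, E) = 5*(-11 + E)²
-m((13 + S) - 30, h) = -5*(-11 + 36)² = -5*25² = -5*625 = -1*3125 = -3125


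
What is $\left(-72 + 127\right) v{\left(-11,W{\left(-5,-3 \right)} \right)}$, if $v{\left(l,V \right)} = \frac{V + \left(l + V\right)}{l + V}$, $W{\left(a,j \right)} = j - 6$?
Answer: $\frac{319}{4} \approx 79.75$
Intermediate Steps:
$W{\left(a,j \right)} = -6 + j$ ($W{\left(a,j \right)} = j - 6 = -6 + j$)
$v{\left(l,V \right)} = \frac{l + 2 V}{V + l}$ ($v{\left(l,V \right)} = \frac{V + \left(V + l\right)}{V + l} = \frac{l + 2 V}{V + l}$)
$\left(-72 + 127\right) v{\left(-11,W{\left(-5,-3 \right)} \right)} = \left(-72 + 127\right) \frac{-11 + 2 \left(-6 - 3\right)}{\left(-6 - 3\right) - 11} = 55 \frac{-11 + 2 \left(-9\right)}{-9 - 11} = 55 \frac{-11 - 18}{-20} = 55 \left(\left(- \frac{1}{20}\right) \left(-29\right)\right) = 55 \cdot \frac{29}{20} = \frac{319}{4}$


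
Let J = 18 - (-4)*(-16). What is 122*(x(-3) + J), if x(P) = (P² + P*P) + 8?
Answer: -2440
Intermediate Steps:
J = -46 (J = 18 - 1*64 = 18 - 64 = -46)
x(P) = 8 + 2*P² (x(P) = (P² + P²) + 8 = 2*P² + 8 = 8 + 2*P²)
122*(x(-3) + J) = 122*((8 + 2*(-3)²) - 46) = 122*((8 + 2*9) - 46) = 122*((8 + 18) - 46) = 122*(26 - 46) = 122*(-20) = -2440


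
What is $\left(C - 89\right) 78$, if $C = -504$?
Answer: $-46254$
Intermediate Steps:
$\left(C - 89\right) 78 = \left(-504 - 89\right) 78 = \left(-593\right) 78 = -46254$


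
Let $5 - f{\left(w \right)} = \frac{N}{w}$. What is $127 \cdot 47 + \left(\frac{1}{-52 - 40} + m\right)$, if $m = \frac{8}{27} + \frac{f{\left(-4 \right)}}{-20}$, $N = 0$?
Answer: $\frac{3706771}{621} \approx 5969.0$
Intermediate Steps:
$f{\left(w \right)} = 5$ ($f{\left(w \right)} = 5 - \frac{0}{w} = 5 - 0 = 5 + 0 = 5$)
$m = \frac{5}{108}$ ($m = \frac{8}{27} + \frac{5}{-20} = 8 \cdot \frac{1}{27} + 5 \left(- \frac{1}{20}\right) = \frac{8}{27} - \frac{1}{4} = \frac{5}{108} \approx 0.046296$)
$127 \cdot 47 + \left(\frac{1}{-52 - 40} + m\right) = 127 \cdot 47 + \left(\frac{1}{-52 - 40} + \frac{5}{108}\right) = 5969 + \left(\frac{1}{-92} + \frac{5}{108}\right) = 5969 + \left(- \frac{1}{92} + \frac{5}{108}\right) = 5969 + \frac{22}{621} = \frac{3706771}{621}$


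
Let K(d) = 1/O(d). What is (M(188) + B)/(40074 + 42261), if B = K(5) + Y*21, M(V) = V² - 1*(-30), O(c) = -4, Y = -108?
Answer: 44141/109780 ≈ 0.40209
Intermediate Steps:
K(d) = -¼ (K(d) = 1/(-4) = -¼)
M(V) = 30 + V² (M(V) = V² + 30 = 30 + V²)
B = -9073/4 (B = -¼ - 108*21 = -¼ - 2268 = -9073/4 ≈ -2268.3)
(M(188) + B)/(40074 + 42261) = ((30 + 188²) - 9073/4)/(40074 + 42261) = ((30 + 35344) - 9073/4)/82335 = (35374 - 9073/4)*(1/82335) = (132423/4)*(1/82335) = 44141/109780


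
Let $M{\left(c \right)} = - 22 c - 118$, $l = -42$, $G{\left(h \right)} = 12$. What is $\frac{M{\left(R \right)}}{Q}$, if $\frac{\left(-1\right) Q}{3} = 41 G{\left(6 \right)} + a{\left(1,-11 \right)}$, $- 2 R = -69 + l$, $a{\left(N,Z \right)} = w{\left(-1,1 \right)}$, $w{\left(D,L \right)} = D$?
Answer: $\frac{1339}{1473} \approx 0.90903$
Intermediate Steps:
$a{\left(N,Z \right)} = -1$
$R = \frac{111}{2}$ ($R = - \frac{-69 - 42}{2} = \left(- \frac{1}{2}\right) \left(-111\right) = \frac{111}{2} \approx 55.5$)
$M{\left(c \right)} = -118 - 22 c$ ($M{\left(c \right)} = - 22 c - 118 = -118 - 22 c$)
$Q = -1473$ ($Q = - 3 \left(41 \cdot 12 - 1\right) = - 3 \left(492 - 1\right) = \left(-3\right) 491 = -1473$)
$\frac{M{\left(R \right)}}{Q} = \frac{-118 - 1221}{-1473} = \left(-118 - 1221\right) \left(- \frac{1}{1473}\right) = \left(-1339\right) \left(- \frac{1}{1473}\right) = \frac{1339}{1473}$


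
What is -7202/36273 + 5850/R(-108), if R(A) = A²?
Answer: 2373943/7834968 ≈ 0.30299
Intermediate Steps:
-7202/36273 + 5850/R(-108) = -7202/36273 + 5850/((-108)²) = -7202*1/36273 + 5850/11664 = -7202/36273 + 5850*(1/11664) = -7202/36273 + 325/648 = 2373943/7834968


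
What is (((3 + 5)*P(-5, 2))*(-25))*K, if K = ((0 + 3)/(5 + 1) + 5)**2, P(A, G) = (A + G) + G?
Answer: 6050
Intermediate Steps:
P(A, G) = A + 2*G
K = 121/4 (K = (3/6 + 5)**2 = (3*(1/6) + 5)**2 = (1/2 + 5)**2 = (11/2)**2 = 121/4 ≈ 30.250)
(((3 + 5)*P(-5, 2))*(-25))*K = (((3 + 5)*(-5 + 2*2))*(-25))*(121/4) = ((8*(-5 + 4))*(-25))*(121/4) = ((8*(-1))*(-25))*(121/4) = -8*(-25)*(121/4) = 200*(121/4) = 6050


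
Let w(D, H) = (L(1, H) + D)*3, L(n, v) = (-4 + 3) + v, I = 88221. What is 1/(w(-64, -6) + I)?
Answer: 1/88008 ≈ 1.1363e-5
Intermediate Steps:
L(n, v) = -1 + v
w(D, H) = -3 + 3*D + 3*H (w(D, H) = ((-1 + H) + D)*3 = (-1 + D + H)*3 = -3 + 3*D + 3*H)
1/(w(-64, -6) + I) = 1/((-3 + 3*(-64) + 3*(-6)) + 88221) = 1/((-3 - 192 - 18) + 88221) = 1/(-213 + 88221) = 1/88008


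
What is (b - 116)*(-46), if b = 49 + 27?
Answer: 1840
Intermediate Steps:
b = 76
(b - 116)*(-46) = (76 - 116)*(-46) = -40*(-46) = 1840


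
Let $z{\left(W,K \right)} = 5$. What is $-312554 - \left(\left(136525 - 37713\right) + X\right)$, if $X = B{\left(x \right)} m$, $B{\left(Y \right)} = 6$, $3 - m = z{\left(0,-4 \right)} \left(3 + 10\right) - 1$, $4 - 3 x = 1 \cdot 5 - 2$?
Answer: $-411000$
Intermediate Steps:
$x = \frac{1}{3}$ ($x = \frac{4}{3} - \frac{1 \cdot 5 - 2}{3} = \frac{4}{3} - \frac{5 - 2}{3} = \frac{4}{3} - 1 = \frac{1}{3} \approx 0.33333$)
$m = -61$ ($m = 3 - \left(5 \left(3 + 10\right) - 1\right) = 3 - \left(5 \cdot 13 - 1\right) = 3 - \left(65 - 1\right) = 3 - 64 = -61$)
$X = -366$ ($X = 6 \left(-61\right) = -366$)
$-312554 - \left(\left(136525 - 37713\right) + X\right) = -312554 - \left(\left(136525 - 37713\right) - 366\right) = -312554 - \left(98812 - 366\right) = -312554 - 98446 = -411000$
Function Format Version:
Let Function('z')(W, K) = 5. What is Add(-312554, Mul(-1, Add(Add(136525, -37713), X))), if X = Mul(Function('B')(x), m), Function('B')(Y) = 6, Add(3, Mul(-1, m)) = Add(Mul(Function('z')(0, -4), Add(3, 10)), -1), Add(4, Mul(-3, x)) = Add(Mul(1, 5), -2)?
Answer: -411000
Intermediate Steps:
x = Rational(1, 3) (x = Add(Rational(4, 3), Mul(Rational(-1, 3), Add(Mul(1, 5), -2))) = Add(Rational(4, 3), Mul(Rational(-1, 3), Add(5, -2))) = Add(Rational(4, 3), Mul(Rational(-1, 3), 3)) = Add(Rational(4, 3), -1) = Rational(1, 3) ≈ 0.33333)
m = -61 (m = Add(3, Mul(-1, Add(Mul(5, Add(3, 10)), -1))) = Add(3, Mul(-1, Add(Mul(5, 13), -1))) = Add(3, Mul(-1, Add(65, -1))) = Add(3, Mul(-1, 64)) = Add(3, -64) = -61)
X = -366 (X = Mul(6, -61) = -366)
Add(-312554, Mul(-1, Add(Add(136525, -37713), X))) = Add(-312554, Mul(-1, Add(Add(136525, -37713), -366))) = Add(-312554, Mul(-1, Add(98812, -366))) = Add(-312554, Mul(-1, 98446)) = Add(-312554, -98446) = -411000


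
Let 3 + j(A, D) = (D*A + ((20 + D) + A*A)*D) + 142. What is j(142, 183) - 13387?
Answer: 3739899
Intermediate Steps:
j(A, D) = 139 + A*D + D*(20 + D + A²) (j(A, D) = -3 + ((D*A + ((20 + D) + A*A)*D) + 142) = -3 + ((A*D + ((20 + D) + A²)*D) + 142) = -3 + ((A*D + (20 + D + A²)*D) + 142) = -3 + ((A*D + D*(20 + D + A²)) + 142) = -3 + (142 + A*D + D*(20 + D + A²)) = 139 + A*D + D*(20 + D + A²))
j(142, 183) - 13387 = (139 + 183² + 20*183 + 142*183 + 183*142²) - 13387 = (139 + 33489 + 3660 + 25986 + 183*20164) - 13387 = (139 + 33489 + 3660 + 25986 + 3690012) - 13387 = 3753286 - 13387 = 3739899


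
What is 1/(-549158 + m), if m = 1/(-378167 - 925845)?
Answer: -1304012/716108621897 ≈ -1.8210e-6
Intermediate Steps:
m = -1/1304012 (m = 1/(-1304012) = -1/1304012 ≈ -7.6686e-7)
1/(-549158 + m) = 1/(-549158 - 1/1304012) = 1/(-716108621897/1304012) = -1304012/716108621897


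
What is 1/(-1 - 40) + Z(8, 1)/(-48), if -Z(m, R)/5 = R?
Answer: 157/1968 ≈ 0.079776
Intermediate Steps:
Z(m, R) = -5*R
1/(-1 - 40) + Z(8, 1)/(-48) = 1/(-1 - 40) - 5*1/(-48) = 1/(-41) - 5*(-1/48) = -1/41 + 5/48 = 157/1968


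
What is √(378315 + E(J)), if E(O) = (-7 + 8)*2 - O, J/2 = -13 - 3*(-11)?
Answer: √378277 ≈ 615.04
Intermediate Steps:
J = 40 (J = 2*(-13 - 3*(-11)) = 2*(-13 + 33) = 2*20 = 40)
E(O) = 2 - O (E(O) = 1*2 - O = 2 - O)
√(378315 + E(J)) = √(378315 + (2 - 1*40)) = √(378315 + (2 - 40)) = √(378315 - 38) = √378277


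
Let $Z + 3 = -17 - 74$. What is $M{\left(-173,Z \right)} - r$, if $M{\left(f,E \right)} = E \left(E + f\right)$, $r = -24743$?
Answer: $49841$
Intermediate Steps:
$Z = -94$ ($Z = -3 - 91 = -94$)
$M{\left(-173,Z \right)} - r = - 94 \left(-94 - 173\right) - -24743 = \left(-94\right) \left(-267\right) + 24743 = 25098 + 24743 = 49841$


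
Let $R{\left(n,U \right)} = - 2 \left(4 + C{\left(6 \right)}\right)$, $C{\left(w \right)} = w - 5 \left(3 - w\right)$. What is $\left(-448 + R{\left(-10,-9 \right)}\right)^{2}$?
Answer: $248004$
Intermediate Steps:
$C{\left(w \right)} = -15 + 6 w$ ($C{\left(w \right)} = w + \left(-15 + 5 w\right) = -15 + 6 w$)
$R{\left(n,U \right)} = -50$ ($R{\left(n,U \right)} = - 2 \left(4 + \left(-15 + 6 \cdot 6\right)\right) = - 2 \left(4 + \left(-15 + 36\right)\right) = - 2 \left(4 + 21\right) = \left(-2\right) 25 = -50$)
$\left(-448 + R{\left(-10,-9 \right)}\right)^{2} = \left(-448 - 50\right)^{2} = \left(-498\right)^{2} = 248004$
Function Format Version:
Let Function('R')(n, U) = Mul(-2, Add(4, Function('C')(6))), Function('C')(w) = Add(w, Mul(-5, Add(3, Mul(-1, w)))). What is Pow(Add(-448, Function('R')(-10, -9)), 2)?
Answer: 248004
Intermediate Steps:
Function('C')(w) = Add(-15, Mul(6, w)) (Function('C')(w) = Add(w, Add(-15, Mul(5, w))) = Add(-15, Mul(6, w)))
Function('R')(n, U) = -50 (Function('R')(n, U) = Mul(-2, Add(4, Add(-15, Mul(6, 6)))) = Mul(-2, Add(4, Add(-15, 36))) = Mul(-2, Add(4, 21)) = Mul(-2, 25) = -50)
Pow(Add(-448, Function('R')(-10, -9)), 2) = Pow(Add(-448, -50), 2) = Pow(-498, 2) = 248004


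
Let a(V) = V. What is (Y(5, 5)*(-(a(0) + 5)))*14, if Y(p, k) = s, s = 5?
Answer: -350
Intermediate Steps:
Y(p, k) = 5
(Y(5, 5)*(-(a(0) + 5)))*14 = (5*(-(0 + 5)))*14 = (5*(-1*5))*14 = (5*(-5))*14 = -25*14 = -350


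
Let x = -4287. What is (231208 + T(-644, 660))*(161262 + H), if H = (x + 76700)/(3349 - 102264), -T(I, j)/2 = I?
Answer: 3708580504069232/98915 ≈ 3.7493e+10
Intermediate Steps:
T(I, j) = -2*I
H = -72413/98915 (H = (-4287 + 76700)/(3349 - 102264) = 72413/(-98915) = 72413*(-1/98915) = -72413/98915 ≈ -0.73207)
(231208 + T(-644, 660))*(161262 + H) = (231208 - 2*(-644))*(161262 - 72413/98915) = (231208 + 1288)*(15951158317/98915) = 232496*(15951158317/98915) = 3708580504069232/98915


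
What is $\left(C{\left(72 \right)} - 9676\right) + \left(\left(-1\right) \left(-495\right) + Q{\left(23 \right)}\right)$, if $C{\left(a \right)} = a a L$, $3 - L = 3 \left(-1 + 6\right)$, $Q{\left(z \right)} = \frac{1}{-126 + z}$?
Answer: $- \frac{7353068}{103} \approx -71389.0$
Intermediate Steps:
$L = -12$ ($L = 3 - 3 \left(-1 + 6\right) = 3 - 3 \cdot 5 = 3 - 15 = -12$)
$C{\left(a \right)} = - 12 a^{2}$ ($C{\left(a \right)} = a a \left(-12\right) = a^{2} \left(-12\right) = - 12 a^{2}$)
$\left(C{\left(72 \right)} - 9676\right) + \left(\left(-1\right) \left(-495\right) + Q{\left(23 \right)}\right) = \left(- 12 \cdot 72^{2} - 9676\right) + \left(\left(-1\right) \left(-495\right) + \frac{1}{-126 + 23}\right) = \left(\left(-12\right) 5184 - 9676\right) + \left(495 + \frac{1}{-103}\right) = \left(-62208 - 9676\right) + \left(495 - \frac{1}{103}\right) = -71884 + \frac{50984}{103} = - \frac{7353068}{103}$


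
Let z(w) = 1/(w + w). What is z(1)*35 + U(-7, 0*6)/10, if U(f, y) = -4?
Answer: 171/10 ≈ 17.100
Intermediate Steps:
z(w) = 1/(2*w)
z(1)*35 + U(-7, 0*6)/10 = ((½)/1)*35 - 4/10 = ((½)*1)*35 - 4*⅒ = (½)*35 - ⅖ = 35/2 - ⅖ = 171/10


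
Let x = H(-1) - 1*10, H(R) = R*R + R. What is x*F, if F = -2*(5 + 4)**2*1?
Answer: 1620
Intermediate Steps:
H(R) = R + R**2 (H(R) = R**2 + R = R + R**2)
F = -162 (F = -2*9**2*1 = -2*81*1 = -162*1 = -162)
x = -10 (x = -(1 - 1) - 1*10 = -1*0 - 10 = 0 - 10 = -10)
x*F = -10*(-162) = 1620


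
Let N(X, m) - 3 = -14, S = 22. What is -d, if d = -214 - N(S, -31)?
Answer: 203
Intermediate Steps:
N(X, m) = -11 (N(X, m) = 3 - 14 = -11)
d = -203 (d = -214 - 1*(-11) = -214 + 11 = -203)
-d = -1*(-203) = 203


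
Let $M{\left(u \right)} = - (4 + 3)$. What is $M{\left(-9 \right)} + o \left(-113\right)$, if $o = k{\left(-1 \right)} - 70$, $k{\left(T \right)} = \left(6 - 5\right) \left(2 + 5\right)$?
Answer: $7112$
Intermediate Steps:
$k{\left(T \right)} = 7$ ($k{\left(T \right)} = 1 \cdot 7 = 7$)
$M{\left(u \right)} = -7$ ($M{\left(u \right)} = \left(-1\right) 7 = -7$)
$o = -63$ ($o = 7 - 70 = -63$)
$M{\left(-9 \right)} + o \left(-113\right) = -7 - -7119 = -7 + 7119 = 7112$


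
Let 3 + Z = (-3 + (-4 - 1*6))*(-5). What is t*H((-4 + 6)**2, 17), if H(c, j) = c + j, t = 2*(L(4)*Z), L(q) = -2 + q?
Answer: 5208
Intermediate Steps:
Z = 62 (Z = -3 + (-3 + (-4 - 1*6))*(-5) = -3 + (-3 + (-4 - 6))*(-5) = -3 + (-3 - 10)*(-5) = -3 - 13*(-5) = -3 + 65 = 62)
t = 248 (t = 2*((-2 + 4)*62) = 2*(2*62) = 2*124 = 248)
t*H((-4 + 6)**2, 17) = 248*((-4 + 6)**2 + 17) = 248*(2**2 + 17) = 248*(4 + 17) = 248*21 = 5208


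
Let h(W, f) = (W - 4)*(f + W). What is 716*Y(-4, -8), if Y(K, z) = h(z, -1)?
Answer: 77328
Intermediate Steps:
h(W, f) = (-4 + W)*(W + f)
Y(K, z) = 4 + z² - 5*z (Y(K, z) = z² - 4*z - 4*(-1) + z*(-1) = z² - 4*z + 4 - z = 4 + z² - 5*z)
716*Y(-4, -8) = 716*(4 + (-8)² - 5*(-8)) = 716*(4 + 64 + 40) = 716*108 = 77328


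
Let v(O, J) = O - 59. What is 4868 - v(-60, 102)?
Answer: 4987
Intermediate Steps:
v(O, J) = -59 + O
4868 - v(-60, 102) = 4868 - (-59 - 60) = 4868 - 1*(-119) = 4868 + 119 = 4987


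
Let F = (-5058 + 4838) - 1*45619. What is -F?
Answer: 45839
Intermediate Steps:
F = -45839 (F = -220 - 45619 = -45839)
-F = -1*(-45839) = 45839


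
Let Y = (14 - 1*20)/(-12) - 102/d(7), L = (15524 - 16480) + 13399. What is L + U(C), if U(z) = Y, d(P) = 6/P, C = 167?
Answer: 24649/2 ≈ 12325.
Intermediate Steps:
L = 12443 (L = -956 + 13399 = 12443)
Y = -237/2 (Y = (14 - 1*20)/(-12) - 102/(6/7) = (14 - 20)*(-1/12) - 102/(6*(1/7)) = -6*(-1/12) - 102/6/7 = 1/2 - 102*7/6 = 1/2 - 119 = -237/2 ≈ -118.50)
U(z) = -237/2
L + U(C) = 12443 - 237/2 = 24649/2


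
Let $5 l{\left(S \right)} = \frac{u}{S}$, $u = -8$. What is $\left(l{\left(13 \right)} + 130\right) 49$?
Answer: $\frac{413658}{65} \approx 6364.0$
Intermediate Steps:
$l{\left(S \right)} = - \frac{8}{5 S}$ ($l{\left(S \right)} = \frac{\left(-8\right) \frac{1}{S}}{5} = - \frac{8}{5 S}$)
$\left(l{\left(13 \right)} + 130\right) 49 = \left(- \frac{8}{5 \cdot 13} + 130\right) 49 = \left(\left(- \frac{8}{5}\right) \frac{1}{13} + 130\right) 49 = \left(- \frac{8}{65} + 130\right) 49 = \frac{8442}{65} \cdot 49 = \frac{413658}{65}$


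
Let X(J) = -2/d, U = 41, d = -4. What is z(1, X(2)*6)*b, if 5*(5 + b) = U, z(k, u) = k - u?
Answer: -32/5 ≈ -6.4000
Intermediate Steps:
X(J) = ½ (X(J) = -2/(-4) = -2*(-¼) = ½)
b = 16/5 (b = -5 + (⅕)*41 = -5 + 41/5 = 16/5 ≈ 3.2000)
z(1, X(2)*6)*b = (1 - 6/2)*(16/5) = (1 - 1*3)*(16/5) = (1 - 3)*(16/5) = -2*16/5 = -32/5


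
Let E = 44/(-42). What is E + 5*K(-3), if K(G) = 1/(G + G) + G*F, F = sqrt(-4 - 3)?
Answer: -79/42 - 15*I*sqrt(7) ≈ -1.881 - 39.686*I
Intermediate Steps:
E = -22/21 (E = 44*(-1/42) = -22/21 ≈ -1.0476)
F = I*sqrt(7) (F = sqrt(-7) = I*sqrt(7) ≈ 2.6458*I)
K(G) = 1/(2*G) + I*G*sqrt(7) (K(G) = 1/(G + G) + G*(I*sqrt(7)) = 1/(2*G) + I*G*sqrt(7))
E + 5*K(-3) = -22/21 + 5*((1/2)/(-3) + I*(-3)*sqrt(7)) = -22/21 + 5*((1/2)*(-1/3) - 3*I*sqrt(7)) = -22/21 + 5*(-1/6 - 3*I*sqrt(7)) = -22/21 + (-5/6 - 15*I*sqrt(7)) = -79/42 - 15*I*sqrt(7)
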